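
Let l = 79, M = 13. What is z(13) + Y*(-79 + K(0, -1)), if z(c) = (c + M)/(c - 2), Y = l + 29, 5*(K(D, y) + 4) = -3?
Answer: -496454/55 ≈ -9026.4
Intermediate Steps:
K(D, y) = -23/5 (K(D, y) = -4 + (⅕)*(-3) = -4 - ⅗ = -23/5)
Y = 108 (Y = 79 + 29 = 108)
z(c) = (13 + c)/(-2 + c) (z(c) = (c + 13)/(c - 2) = (13 + c)/(-2 + c))
z(13) + Y*(-79 + K(0, -1)) = (13 + 13)/(-2 + 13) + 108*(-79 - 23/5) = 26/11 + 108*(-418/5) = (1/11)*26 - 45144/5 = 26/11 - 45144/5 = -496454/55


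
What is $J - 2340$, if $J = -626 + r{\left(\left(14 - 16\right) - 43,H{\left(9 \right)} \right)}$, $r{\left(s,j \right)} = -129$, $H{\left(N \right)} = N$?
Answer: $-3095$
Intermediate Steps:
$J = -755$ ($J = -626 - 129 = -755$)
$J - 2340 = -755 - 2340 = -3095$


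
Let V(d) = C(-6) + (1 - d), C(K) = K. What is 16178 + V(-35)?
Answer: 16208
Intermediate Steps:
V(d) = -5 - d (V(d) = -6 + (1 - d) = -5 - d)
16178 + V(-35) = 16178 + (-5 - 1*(-35)) = 16178 + (-5 + 35) = 16178 + 30 = 16208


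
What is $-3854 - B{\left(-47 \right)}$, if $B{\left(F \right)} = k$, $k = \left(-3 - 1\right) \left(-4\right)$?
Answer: $-3870$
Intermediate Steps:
$k = 16$ ($k = \left(-4\right) \left(-4\right) = 16$)
$B{\left(F \right)} = 16$
$-3854 - B{\left(-47 \right)} = -3854 - 16 = -3870$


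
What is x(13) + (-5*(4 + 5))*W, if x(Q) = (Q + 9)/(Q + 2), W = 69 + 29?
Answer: -66128/15 ≈ -4408.5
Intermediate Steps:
W = 98
x(Q) = (9 + Q)/(2 + Q)
x(13) + (-5*(4 + 5))*W = (9 + 13)/(2 + 13) - 5*(4 + 5)*98 = 22/15 - 5*9*98 = (1/15)*22 - 45*98 = 22/15 - 4410 = -66128/15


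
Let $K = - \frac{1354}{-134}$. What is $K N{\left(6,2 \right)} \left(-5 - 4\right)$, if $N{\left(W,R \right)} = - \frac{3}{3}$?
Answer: $\frac{6093}{67} \approx 90.94$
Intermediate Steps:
$N{\left(W,R \right)} = -1$ ($N{\left(W,R \right)} = \left(-3\right) \frac{1}{3} = -1$)
$K = \frac{677}{67}$ ($K = \left(-1354\right) \left(- \frac{1}{134}\right) = \frac{677}{67} \approx 10.104$)
$K N{\left(6,2 \right)} \left(-5 - 4\right) = \frac{677 \left(- (-5 - 4)\right)}{67} = \frac{677 \left(\left(-1\right) \left(-9\right)\right)}{67} = \frac{677}{67} \cdot 9 = \frac{6093}{67}$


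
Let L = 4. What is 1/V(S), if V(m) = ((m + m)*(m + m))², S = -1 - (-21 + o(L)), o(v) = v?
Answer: 1/1048576 ≈ 9.5367e-7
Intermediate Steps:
S = 16 (S = -1 - (-21 + 4) = -1 - 1*(-17) = -1 + 17 = 16)
V(m) = 16*m⁴ (V(m) = ((2*m)*(2*m))² = (4*m²)² = 16*m⁴)
1/V(S) = 1/(16*16⁴) = 1/(16*65536) = 1/1048576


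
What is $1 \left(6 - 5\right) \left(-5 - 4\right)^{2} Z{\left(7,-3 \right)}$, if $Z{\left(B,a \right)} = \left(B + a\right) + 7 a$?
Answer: $-1377$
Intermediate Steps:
$Z{\left(B,a \right)} = B + 8 a$
$1 \left(6 - 5\right) \left(-5 - 4\right)^{2} Z{\left(7,-3 \right)} = 1 \left(6 - 5\right) \left(-5 - 4\right)^{2} \left(7 + 8 \left(-3\right)\right) = 1 \cdot 1 \left(-9\right)^{2} \left(7 - 24\right) = 1 \cdot 81 \left(-17\right) = 81 \left(-17\right) = -1377$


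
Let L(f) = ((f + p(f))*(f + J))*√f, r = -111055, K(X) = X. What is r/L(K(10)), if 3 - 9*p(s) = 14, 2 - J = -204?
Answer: -22211*√10/3792 ≈ -18.523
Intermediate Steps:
J = 206 (J = 2 - 1*(-204) = 2 + 204 = 206)
p(s) = -11/9 (p(s) = ⅓ - ⅑*14 = ⅓ - 14/9 = -11/9)
L(f) = √f*(206 + f)*(-11/9 + f) (L(f) = ((f - 11/9)*(f + 206))*√f = ((-11/9 + f)*(206 + f))*√f = ((206 + f)*(-11/9 + f))*√f = √f*(206 + f)*(-11/9 + f))
r/L(K(10)) = -111055*9*√10/(10*(-2266 + 9*10² + 1843*10)) = -111055*9*√10/(10*(-2266 + 9*100 + 18430)) = -111055*9*√10/(10*(-2266 + 900 + 18430)) = -111055*√10/18960 = -22211*√10/3792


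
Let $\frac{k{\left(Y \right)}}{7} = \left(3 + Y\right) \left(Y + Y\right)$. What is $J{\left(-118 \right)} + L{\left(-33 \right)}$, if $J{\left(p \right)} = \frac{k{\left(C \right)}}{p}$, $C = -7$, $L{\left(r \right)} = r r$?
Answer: $\frac{64055}{59} \approx 1085.7$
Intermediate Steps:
$L{\left(r \right)} = r^{2}$
$k{\left(Y \right)} = 14 Y \left(3 + Y\right)$ ($k{\left(Y \right)} = 7 \left(3 + Y\right) \left(Y + Y\right) = 7 \left(3 + Y\right) 2 Y = 7 \cdot 2 Y \left(3 + Y\right) = 14 Y \left(3 + Y\right)$)
$J{\left(p \right)} = \frac{392}{p}$ ($J{\left(p \right)} = \frac{14 \left(-7\right) \left(3 - 7\right)}{p} = \frac{14 \left(-7\right) \left(-4\right)}{p} = \frac{392}{p}$)
$J{\left(-118 \right)} + L{\left(-33 \right)} = \frac{392}{-118} + \left(-33\right)^{2} = 392 \left(- \frac{1}{118}\right) + 1089 = - \frac{196}{59} + 1089 = \frac{64055}{59}$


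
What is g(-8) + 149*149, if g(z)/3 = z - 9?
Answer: 22150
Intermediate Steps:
g(z) = -27 + 3*z (g(z) = 3*(z - 9) = 3*(-9 + z) = -27 + 3*z)
g(-8) + 149*149 = (-27 + 3*(-8)) + 149*149 = (-27 - 24) + 22201 = -51 + 22201 = 22150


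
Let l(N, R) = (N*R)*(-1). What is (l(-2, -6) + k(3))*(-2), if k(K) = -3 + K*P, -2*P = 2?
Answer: 36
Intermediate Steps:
P = -1 (P = -1/2*2 = -1)
k(K) = -3 - K (k(K) = -3 + K*(-1) = -3 - K)
l(N, R) = -N*R
(l(-2, -6) + k(3))*(-2) = (-1*(-2)*(-6) + (-3 - 1*3))*(-2) = (-12 + (-3 - 3))*(-2) = (-12 - 6)*(-2) = -18*(-2) = 36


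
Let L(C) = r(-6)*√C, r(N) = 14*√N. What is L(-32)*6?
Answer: -672*√3 ≈ -1163.9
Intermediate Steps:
L(C) = 14*I*√6*√C (L(C) = (14*√(-6))*√C = (14*(I*√6))*√C = (14*I*√6)*√C = 14*I*√6*√C)
L(-32)*6 = (14*I*√6*√(-32))*6 = (14*I*√6*(4*I*√2))*6 = -112*√3*6 = -672*√3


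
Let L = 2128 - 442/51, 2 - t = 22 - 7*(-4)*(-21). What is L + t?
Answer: 8062/3 ≈ 2687.3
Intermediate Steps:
t = 568 (t = 2 - (22 - 7*(-4)*(-21)) = 2 - (22 + 28*(-21)) = 2 - (22 - 588) = 2 - 1*(-566) = 2 + 566 = 568)
L = 6358/3 (L = 2128 - 442/51 = 2128 - 1*26/3 = 2128 - 26/3 = 6358/3 ≈ 2119.3)
L + t = 6358/3 + 568 = 8062/3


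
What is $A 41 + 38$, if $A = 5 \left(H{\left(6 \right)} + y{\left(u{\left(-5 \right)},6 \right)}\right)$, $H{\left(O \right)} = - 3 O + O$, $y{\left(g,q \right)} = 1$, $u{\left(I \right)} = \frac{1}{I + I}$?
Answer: $-2217$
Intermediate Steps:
$u{\left(I \right)} = \frac{1}{2 I}$
$H{\left(O \right)} = - 2 O$
$A = -55$ ($A = 5 \left(\left(-2\right) 6 + 1\right) = 5 \left(-12 + 1\right) = 5 \left(-11\right) = -55$)
$A 41 + 38 = \left(-55\right) 41 + 38 = -2255 + 38 = -2217$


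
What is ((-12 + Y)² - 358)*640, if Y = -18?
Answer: 346880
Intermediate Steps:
((-12 + Y)² - 358)*640 = ((-12 - 18)² - 358)*640 = ((-30)² - 358)*640 = (900 - 358)*640 = 542*640 = 346880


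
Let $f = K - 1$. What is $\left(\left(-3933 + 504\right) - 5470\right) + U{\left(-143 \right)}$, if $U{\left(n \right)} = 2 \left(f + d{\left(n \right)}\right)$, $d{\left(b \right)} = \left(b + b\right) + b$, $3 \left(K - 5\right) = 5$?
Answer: $- \frac{29237}{3} \approx -9745.7$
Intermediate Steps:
$K = \frac{20}{3}$ ($K = 5 + \frac{1}{3} \cdot 5 = 5 + \frac{5}{3} = \frac{20}{3} \approx 6.6667$)
$d{\left(b \right)} = 3 b$ ($d{\left(b \right)} = 2 b + b = 3 b$)
$f = \frac{17}{3}$ ($f = \frac{20}{3} - 1 = \frac{17}{3} \approx 5.6667$)
$U{\left(n \right)} = \frac{34}{3} + 6 n$ ($U{\left(n \right)} = 2 \left(\frac{17}{3} + 3 n\right) = \frac{34}{3} + 6 n$)
$\left(\left(-3933 + 504\right) - 5470\right) + U{\left(-143 \right)} = \left(\left(-3933 + 504\right) - 5470\right) + \left(\frac{34}{3} + 6 \left(-143\right)\right) = \left(-3429 - 5470\right) + \left(\frac{34}{3} - 858\right) = -8899 - \frac{2540}{3} = - \frac{29237}{3}$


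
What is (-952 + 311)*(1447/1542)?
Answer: -927527/1542 ≈ -601.51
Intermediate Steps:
(-952 + 311)*(1447/1542) = -927527/1542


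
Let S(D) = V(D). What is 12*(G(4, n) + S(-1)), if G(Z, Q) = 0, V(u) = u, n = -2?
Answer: -12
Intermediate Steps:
S(D) = D
12*(G(4, n) + S(-1)) = 12*(0 - 1) = 12*(-1) = -12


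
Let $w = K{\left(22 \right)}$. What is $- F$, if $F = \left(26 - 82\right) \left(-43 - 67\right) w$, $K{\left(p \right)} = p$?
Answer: $-135520$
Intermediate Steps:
$w = 22$
$F = 135520$ ($F = \left(26 - 82\right) \left(-43 - 67\right) 22 = \left(-56\right) \left(-110\right) 22 = 6160 \cdot 22 = 135520$)
$- F = \left(-1\right) 135520 = -135520$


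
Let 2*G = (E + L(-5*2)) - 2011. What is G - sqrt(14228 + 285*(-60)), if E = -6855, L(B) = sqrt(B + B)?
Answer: -4433 + I*sqrt(5) - 2*I*sqrt(718) ≈ -4433.0 - 51.355*I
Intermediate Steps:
L(B) = sqrt(2)*sqrt(B) (L(B) = sqrt(2*B) = sqrt(2)*sqrt(B))
G = -4433 + I*sqrt(5) (G = ((-6855 + sqrt(2)*sqrt(-5*2)) - 2011)/2 = ((-6855 + sqrt(2)*sqrt(-10)) - 2011)/2 = ((-6855 + sqrt(2)*(I*sqrt(10))) - 2011)/2 = ((-6855 + 2*I*sqrt(5)) - 2011)/2 = (-8866 + 2*I*sqrt(5))/2 = -4433 + I*sqrt(5) ≈ -4433.0 + 2.2361*I)
G - sqrt(14228 + 285*(-60)) = (-4433 + I*sqrt(5)) - sqrt(14228 + 285*(-60)) = (-4433 + I*sqrt(5)) - sqrt(14228 - 17100) = (-4433 + I*sqrt(5)) - sqrt(-2872) = (-4433 + I*sqrt(5)) - 2*I*sqrt(718) = -4433 + I*sqrt(5) - 2*I*sqrt(718)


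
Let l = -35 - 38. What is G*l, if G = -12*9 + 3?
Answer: 7665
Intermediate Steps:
l = -73
G = -105 (G = -108 + 3 = -105)
G*l = -105*(-73) = 7665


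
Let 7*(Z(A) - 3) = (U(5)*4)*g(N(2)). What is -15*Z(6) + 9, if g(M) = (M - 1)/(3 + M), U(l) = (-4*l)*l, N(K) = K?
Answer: 948/7 ≈ 135.43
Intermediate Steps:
U(l) = -4*l²
g(M) = (-1 + M)/(3 + M)
Z(A) = -59/7 (Z(A) = 3 + ((-4*5²*4)*((-1 + 2)/(3 + 2)))/7 = 3 + ((-4*25*4)*(1/5))/7 = 3 + ((-100*4)*((⅕)*1))/7 = 3 + (-400*⅕)/7 = 3 + (⅐)*(-80) = 3 - 80/7 = -59/7)
-15*Z(6) + 9 = -15*(-59/7) + 9 = 885/7 + 9 = 948/7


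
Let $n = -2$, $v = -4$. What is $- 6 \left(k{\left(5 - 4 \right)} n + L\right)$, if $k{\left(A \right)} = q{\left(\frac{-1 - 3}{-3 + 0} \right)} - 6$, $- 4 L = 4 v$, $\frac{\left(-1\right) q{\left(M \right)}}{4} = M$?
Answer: $-160$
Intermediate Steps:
$q{\left(M \right)} = - 4 M$
$L = 4$ ($L = - \frac{4 \left(-4\right)}{4} = \left(- \frac{1}{4}\right) \left(-16\right) = 4$)
$k{\left(A \right)} = - \frac{34}{3}$ ($k{\left(A \right)} = - 4 \frac{-1 - 3}{-3 + 0} - 6 = - 4 \left(- \frac{4}{-3}\right) - 6 = - 4 \left(\left(-4\right) \left(- \frac{1}{3}\right)\right) - 6 = \left(-4\right) \frac{4}{3} - 6 = - \frac{16}{3} - 6 = - \frac{34}{3}$)
$- 6 \left(k{\left(5 - 4 \right)} n + L\right) = - 6 \left(\left(- \frac{34}{3}\right) \left(-2\right) + 4\right) = - 6 \left(\frac{68}{3} + 4\right) = \left(-6\right) \frac{80}{3} = -160$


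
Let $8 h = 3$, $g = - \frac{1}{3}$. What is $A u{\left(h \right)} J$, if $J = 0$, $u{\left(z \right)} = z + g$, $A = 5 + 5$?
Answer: $0$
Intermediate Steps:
$A = 10$
$g = - \frac{1}{3}$ ($g = \left(-1\right) \frac{1}{3} = - \frac{1}{3} \approx -0.33333$)
$h = \frac{3}{8}$ ($h = \frac{1}{8} \cdot 3 = \frac{3}{8} \approx 0.375$)
$u{\left(z \right)} = - \frac{1}{3} + z$ ($u{\left(z \right)} = z - \frac{1}{3} = - \frac{1}{3} + z$)
$A u{\left(h \right)} J = 10 \left(- \frac{1}{3} + \frac{3}{8}\right) 0 = 10 \cdot \frac{1}{24} \cdot 0 = \frac{5}{12} \cdot 0 = 0$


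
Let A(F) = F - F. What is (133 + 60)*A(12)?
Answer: 0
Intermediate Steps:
A(F) = 0
(133 + 60)*A(12) = (133 + 60)*0 = 193*0 = 0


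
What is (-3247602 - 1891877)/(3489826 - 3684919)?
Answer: 5139479/195093 ≈ 26.344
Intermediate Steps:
(-3247602 - 1891877)/(3489826 - 3684919) = -5139479/(-195093) = -5139479*(-1/195093) = 5139479/195093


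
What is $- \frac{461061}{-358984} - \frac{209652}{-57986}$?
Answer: $\frac{50998398357}{10408023112} \approx 4.8999$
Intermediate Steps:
$- \frac{461061}{-358984} - \frac{209652}{-57986} = \left(-461061\right) \left(- \frac{1}{358984}\right) - - \frac{104826}{28993} = \frac{461061}{358984} + \frac{104826}{28993} = \frac{50998398357}{10408023112}$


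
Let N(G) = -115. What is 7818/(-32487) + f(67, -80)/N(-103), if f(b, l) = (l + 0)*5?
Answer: 806382/249067 ≈ 3.2376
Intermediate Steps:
f(b, l) = 5*l (f(b, l) = l*5 = 5*l)
7818/(-32487) + f(67, -80)/N(-103) = 7818/(-32487) + (5*(-80))/(-115) = 7818*(-1/32487) - 400*(-1/115) = -2606/10829 + 80/23 = 806382/249067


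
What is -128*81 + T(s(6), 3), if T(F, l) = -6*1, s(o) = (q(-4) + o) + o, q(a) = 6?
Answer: -10374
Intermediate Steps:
s(o) = 6 + 2*o (s(o) = (6 + o) + o = 6 + 2*o)
T(F, l) = -6
-128*81 + T(s(6), 3) = -128*81 - 6 = -10368 - 6 = -10374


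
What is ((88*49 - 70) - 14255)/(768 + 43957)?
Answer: -10013/44725 ≈ -0.22388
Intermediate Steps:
((88*49 - 70) - 14255)/(768 + 43957) = ((4312 - 70) - 14255)/44725 = (4242 - 14255)*(1/44725) = -10013*1/44725 = -10013/44725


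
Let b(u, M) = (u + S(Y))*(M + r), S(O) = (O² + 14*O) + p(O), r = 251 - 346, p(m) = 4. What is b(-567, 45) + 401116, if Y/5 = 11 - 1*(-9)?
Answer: -140734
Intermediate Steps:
r = -95
Y = 100 (Y = 5*(11 - 1*(-9)) = 5*(11 + 9) = 5*20 = 100)
S(O) = 4 + O² + 14*O (S(O) = (O² + 14*O) + 4 = 4 + O² + 14*O)
b(u, M) = (-95 + M)*(11404 + u) (b(u, M) = (u + (4 + 100² + 14*100))*(M - 95) = (u + (4 + 10000 + 1400))*(-95 + M) = (u + 11404)*(-95 + M) = (11404 + u)*(-95 + M) = (-95 + M)*(11404 + u))
b(-567, 45) + 401116 = (-1083380 - 95*(-567) + 11404*45 + 45*(-567)) + 401116 = (-1083380 + 53865 + 513180 - 25515) + 401116 = -541850 + 401116 = -140734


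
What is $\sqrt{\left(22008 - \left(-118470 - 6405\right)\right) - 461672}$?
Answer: $i \sqrt{314789} \approx 561.06 i$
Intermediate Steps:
$\sqrt{\left(22008 - \left(-118470 - 6405\right)\right) - 461672} = \sqrt{\left(22008 - -124875\right) - 461672} = \sqrt{\left(22008 + 124875\right) - 461672} = \sqrt{146883 - 461672} = \sqrt{-314789} = i \sqrt{314789}$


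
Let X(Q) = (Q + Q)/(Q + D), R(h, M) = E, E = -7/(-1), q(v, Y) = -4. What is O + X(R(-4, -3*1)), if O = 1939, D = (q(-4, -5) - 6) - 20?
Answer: 44583/23 ≈ 1938.4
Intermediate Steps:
D = -30 (D = (-4 - 6) - 20 = -10 - 20 = -30)
E = 7 (E = -7*(-1) = 7)
R(h, M) = 7
X(Q) = 2*Q/(-30 + Q) (X(Q) = (Q + Q)/(Q - 30) = (2*Q)/(-30 + Q) = 2*Q/(-30 + Q))
O + X(R(-4, -3*1)) = 1939 + 2*7/(-30 + 7) = 1939 + 2*7/(-23) = 1939 + 2*7*(-1/23) = 1939 - 14/23 = 44583/23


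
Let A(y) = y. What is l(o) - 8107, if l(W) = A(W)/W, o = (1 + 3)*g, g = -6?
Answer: -8106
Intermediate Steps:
o = -24 (o = (1 + 3)*(-6) = 4*(-6) = -24)
l(W) = 1 (l(W) = W/W = 1)
l(o) - 8107 = 1 - 8107 = -8106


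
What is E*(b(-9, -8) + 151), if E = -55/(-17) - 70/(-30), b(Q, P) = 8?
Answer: 15052/17 ≈ 885.41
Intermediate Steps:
E = 284/51 (E = -55*(-1/17) - 70*(-1/30) = 55/17 + 7/3 = 284/51 ≈ 5.5686)
E*(b(-9, -8) + 151) = 284*(8 + 151)/51 = (284/51)*159 = 15052/17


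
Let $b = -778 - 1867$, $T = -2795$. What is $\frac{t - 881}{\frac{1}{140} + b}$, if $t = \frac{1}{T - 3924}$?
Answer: $\frac{828721600}{2488038981} \approx 0.33308$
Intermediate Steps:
$t = - \frac{1}{6719}$ ($t = \frac{1}{-2795 - 3924} = \frac{1}{-6719} = - \frac{1}{6719} \approx -0.00014883$)
$b = -2645$
$\frac{t - 881}{\frac{1}{140} + b} = \frac{- \frac{1}{6719} - 881}{\frac{1}{140} - 2645} = - \frac{5919440}{6719 \left(\frac{1}{140} - 2645\right)} = - \frac{5919440}{6719 \left(- \frac{370299}{140}\right)} = \left(- \frac{5919440}{6719}\right) \left(- \frac{140}{370299}\right) = \frac{828721600}{2488038981}$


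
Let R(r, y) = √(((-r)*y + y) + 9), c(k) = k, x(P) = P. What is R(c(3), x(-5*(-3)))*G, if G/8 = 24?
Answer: 192*I*√21 ≈ 879.85*I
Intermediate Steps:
G = 192 (G = 8*24 = 192)
R(r, y) = √(9 + y - r*y) (R(r, y) = √((-r*y + y) + 9) = √((y - r*y) + 9) = √(9 + y - r*y))
R(c(3), x(-5*(-3)))*G = √(9 - 5*(-3) - 1*3*(-5*(-3)))*192 = √(9 + 15 - 1*3*15)*192 = √(9 + 15 - 45)*192 = √(-21)*192 = (I*√21)*192 = 192*I*√21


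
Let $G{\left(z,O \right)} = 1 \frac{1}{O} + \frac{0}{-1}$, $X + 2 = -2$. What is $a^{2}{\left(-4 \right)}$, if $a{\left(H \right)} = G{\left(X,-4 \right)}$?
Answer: $\frac{1}{16} \approx 0.0625$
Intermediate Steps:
$X = -4$ ($X = -2 - 2 = -4$)
$G{\left(z,O \right)} = \frac{1}{O}$ ($G{\left(z,O \right)} = \frac{1}{O} + 0 \left(-1\right) = \frac{1}{O} + 0 = \frac{1}{O}$)
$a{\left(H \right)} = - \frac{1}{4}$ ($a{\left(H \right)} = \frac{1}{-4} = - \frac{1}{4}$)
$a^{2}{\left(-4 \right)} = \left(- \frac{1}{4}\right)^{2} = \frac{1}{16}$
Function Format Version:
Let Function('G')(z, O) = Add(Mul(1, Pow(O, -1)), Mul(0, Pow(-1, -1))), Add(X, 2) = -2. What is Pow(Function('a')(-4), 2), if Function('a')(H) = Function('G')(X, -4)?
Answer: Rational(1, 16) ≈ 0.062500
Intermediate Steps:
X = -4 (X = Add(-2, -2) = -4)
Function('G')(z, O) = Pow(O, -1) (Function('G')(z, O) = Add(Pow(O, -1), Mul(0, -1)) = Add(Pow(O, -1), 0) = Pow(O, -1))
Function('a')(H) = Rational(-1, 4) (Function('a')(H) = Pow(-4, -1) = Rational(-1, 4))
Pow(Function('a')(-4), 2) = Pow(Rational(-1, 4), 2) = Rational(1, 16)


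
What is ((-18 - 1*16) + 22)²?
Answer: 144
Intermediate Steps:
((-18 - 1*16) + 22)² = ((-18 - 16) + 22)² = (-34 + 22)² = (-12)² = 144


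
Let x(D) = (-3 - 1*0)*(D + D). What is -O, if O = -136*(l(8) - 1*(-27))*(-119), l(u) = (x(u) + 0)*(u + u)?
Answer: 11992344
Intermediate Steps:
x(D) = -6*D (x(D) = (-3 + 0)*(2*D) = -6*D)
l(u) = -12*u² (l(u) = (-6*u + 0)*(u + u) = (-6*u)*(2*u) = -12*u²)
O = -11992344 (O = -136*(-12*8² - 1*(-27))*(-119) = -136*(-12*64 + 27)*(-119) = -136*(-768 + 27)*(-119) = -136*(-741)*(-119) = 100776*(-119) = -11992344)
-O = -1*(-11992344) = 11992344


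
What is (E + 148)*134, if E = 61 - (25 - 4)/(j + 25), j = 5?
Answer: 139561/5 ≈ 27912.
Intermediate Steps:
E = 603/10 (E = 61 - (25 - 4)/(5 + 25) = 61 - 21/30 = 61 - 1*7/10 = 61 - 7/10 = 603/10 ≈ 60.300)
(E + 148)*134 = (603/10 + 148)*134 = (2083/10)*134 = 139561/5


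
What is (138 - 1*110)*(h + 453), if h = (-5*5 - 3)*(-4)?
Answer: 15820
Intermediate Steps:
h = 112 (h = (-25 - 3)*(-4) = -28*(-4) = 112)
(138 - 1*110)*(h + 453) = (138 - 1*110)*(112 + 453) = (138 - 110)*565 = 28*565 = 15820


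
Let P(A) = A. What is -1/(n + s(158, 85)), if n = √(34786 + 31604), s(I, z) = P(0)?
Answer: -√66390/66390 ≈ -0.0038810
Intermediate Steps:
s(I, z) = 0
n = √66390 ≈ 257.66
-1/(n + s(158, 85)) = -1/(√66390 + 0) = -1/(√66390) = -√66390/66390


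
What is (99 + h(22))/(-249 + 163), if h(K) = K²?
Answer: -583/86 ≈ -6.7791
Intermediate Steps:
(99 + h(22))/(-249 + 163) = (99 + 22²)/(-249 + 163) = (99 + 484)/(-86) = 583*(-1/86) = -583/86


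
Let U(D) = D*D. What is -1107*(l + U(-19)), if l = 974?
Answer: -1477845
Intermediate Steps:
U(D) = D²
-1107*(l + U(-19)) = -1107*(974 + (-19)²) = -1107*(974 + 361) = -1107*1335 = -1477845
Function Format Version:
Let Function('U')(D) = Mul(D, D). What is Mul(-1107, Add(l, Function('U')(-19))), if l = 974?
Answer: -1477845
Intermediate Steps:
Function('U')(D) = Pow(D, 2)
Mul(-1107, Add(l, Function('U')(-19))) = Mul(-1107, Add(974, Pow(-19, 2))) = Mul(-1107, Add(974, 361)) = Mul(-1107, 1335) = -1477845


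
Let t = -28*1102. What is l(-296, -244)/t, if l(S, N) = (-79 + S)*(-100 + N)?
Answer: -16125/3857 ≈ -4.1807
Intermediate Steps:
t = -30856
l(S, N) = (-100 + N)*(-79 + S)
l(-296, -244)/t = (7900 - 100*(-296) - 79*(-244) - 244*(-296))/(-30856) = (7900 + 29600 + 19276 + 72224)*(-1/30856) = 129000*(-1/30856) = -16125/3857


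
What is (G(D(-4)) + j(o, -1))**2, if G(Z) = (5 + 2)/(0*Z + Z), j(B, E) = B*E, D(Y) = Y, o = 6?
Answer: 961/16 ≈ 60.063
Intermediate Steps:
G(Z) = 7/Z (G(Z) = 7/(0 + Z) = 7/Z)
(G(D(-4)) + j(o, -1))**2 = (7/(-4) + 6*(-1))**2 = (7*(-1/4) - 6)**2 = (-7/4 - 6)**2 = (-31/4)**2 = 961/16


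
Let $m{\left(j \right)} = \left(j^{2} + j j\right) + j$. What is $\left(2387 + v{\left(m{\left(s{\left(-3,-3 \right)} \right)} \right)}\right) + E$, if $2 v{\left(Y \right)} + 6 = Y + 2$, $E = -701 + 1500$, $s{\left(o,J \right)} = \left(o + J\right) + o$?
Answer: $\frac{6521}{2} \approx 3260.5$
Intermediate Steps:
$s{\left(o,J \right)} = J + 2 o$ ($s{\left(o,J \right)} = \left(J + o\right) + o = J + 2 o$)
$E = 799$
$m{\left(j \right)} = j + 2 j^{2}$ ($m{\left(j \right)} = \left(j^{2} + j^{2}\right) + j = 2 j^{2} + j = j + 2 j^{2}$)
$v{\left(Y \right)} = -2 + \frac{Y}{2}$ ($v{\left(Y \right)} = -3 + \frac{Y + 2}{2} = -3 + \frac{2 + Y}{2} = -3 + \left(1 + \frac{Y}{2}\right) = -2 + \frac{Y}{2}$)
$\left(2387 + v{\left(m{\left(s{\left(-3,-3 \right)} \right)} \right)}\right) + E = \left(2387 - \left(2 - \frac{\left(-3 + 2 \left(-3\right)\right) \left(1 + 2 \left(-3 + 2 \left(-3\right)\right)\right)}{2}\right)\right) + 799 = \left(2387 - \left(2 - \frac{\left(-3 - 6\right) \left(1 + 2 \left(-3 - 6\right)\right)}{2}\right)\right) + 799 = \left(2387 - \left(2 - \frac{\left(-9\right) \left(1 + 2 \left(-9\right)\right)}{2}\right)\right) + 799 = \left(2387 - \left(2 - \frac{\left(-9\right) \left(1 - 18\right)}{2}\right)\right) + 799 = \left(2387 - \left(2 - \frac{\left(-9\right) \left(-17\right)}{2}\right)\right) + 799 = \left(2387 + \left(-2 + \frac{1}{2} \cdot 153\right)\right) + 799 = \left(2387 + \left(-2 + \frac{153}{2}\right)\right) + 799 = \left(2387 + \frac{149}{2}\right) + 799 = \frac{4923}{2} + 799 = \frac{6521}{2}$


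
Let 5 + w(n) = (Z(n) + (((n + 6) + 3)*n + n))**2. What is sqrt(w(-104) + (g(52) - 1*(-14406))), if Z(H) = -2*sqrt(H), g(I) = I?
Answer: sqrt(95584213 - 78208*I*sqrt(26)) ≈ 9776.7 - 20.39*I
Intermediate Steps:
w(n) = -5 + (n - 2*sqrt(n) + n*(9 + n))**2 (w(n) = -5 + (-2*sqrt(n) + (((n + 6) + 3)*n + n))**2 = -5 + (-2*sqrt(n) + (((6 + n) + 3)*n + n))**2 = -5 + (-2*sqrt(n) + ((9 + n)*n + n))**2 = -5 + (-2*sqrt(n) + (n*(9 + n) + n))**2 = -5 + (-2*sqrt(n) + (n + n*(9 + n)))**2 = -5 + (n - 2*sqrt(n) + n*(9 + n))**2)
sqrt(w(-104) + (g(52) - 1*(-14406))) = sqrt((-5 + ((-104)**2 - 4*I*sqrt(26) + 10*(-104))**2) + (52 - 1*(-14406))) = sqrt((-5 + (10816 - 4*I*sqrt(26) - 1040)**2) + (52 + 14406)) = sqrt((-5 + (10816 - 4*I*sqrt(26) - 1040)**2) + 14458) = sqrt((-5 + (9776 - 4*I*sqrt(26))**2) + 14458) = sqrt(14453 + (9776 - 4*I*sqrt(26))**2)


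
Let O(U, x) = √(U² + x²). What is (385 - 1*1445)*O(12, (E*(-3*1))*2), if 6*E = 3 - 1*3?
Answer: -12720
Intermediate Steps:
E = 0 (E = (3 - 1*3)/6 = (3 - 3)/6 = (⅙)*0 = 0)
(385 - 1*1445)*O(12, (E*(-3*1))*2) = (385 - 1*1445)*√(12² + ((0*(-3*1))*2)²) = (385 - 1445)*√(144 + ((0*(-3))*2)²) = -1060*√(144 + (0*2)²) = -1060*√(144 + 0²) = -1060*√(144 + 0) = -1060*√144 = -1060*12 = -12720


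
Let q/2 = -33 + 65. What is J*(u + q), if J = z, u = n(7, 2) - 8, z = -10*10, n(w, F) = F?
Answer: -5800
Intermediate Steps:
q = 64 (q = 2*(-33 + 65) = 2*32 = 64)
z = -100
u = -6 (u = 2 - 8 = -6)
J = -100
J*(u + q) = -100*(-6 + 64) = -100*58 = -5800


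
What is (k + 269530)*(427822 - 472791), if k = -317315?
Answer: 2148843665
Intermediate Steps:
(k + 269530)*(427822 - 472791) = (-317315 + 269530)*(427822 - 472791) = -47785*(-44969) = 2148843665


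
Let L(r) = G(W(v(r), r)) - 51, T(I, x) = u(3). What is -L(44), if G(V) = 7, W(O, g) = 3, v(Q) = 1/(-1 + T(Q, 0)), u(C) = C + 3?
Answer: 44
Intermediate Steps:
u(C) = 3 + C
T(I, x) = 6 (T(I, x) = 3 + 3 = 6)
v(Q) = ⅕ (v(Q) = 1/(-1 + 6) = 1/5 = ⅕)
L(r) = -44 (L(r) = 7 - 51 = -44)
-L(44) = -1*(-44) = 44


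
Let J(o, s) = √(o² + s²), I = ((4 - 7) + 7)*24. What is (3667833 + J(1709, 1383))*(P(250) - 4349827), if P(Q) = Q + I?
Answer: -15953169944673 - 4349481*√4833370 ≈ -1.5963e+13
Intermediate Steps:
I = 96 (I = (-3 + 7)*24 = 4*24 = 96)
P(Q) = 96 + Q (P(Q) = Q + 96 = 96 + Q)
(3667833 + J(1709, 1383))*(P(250) - 4349827) = (3667833 + √(1709² + 1383²))*((96 + 250) - 4349827) = (3667833 + √(2920681 + 1912689))*(346 - 4349827) = (3667833 + √4833370)*(-4349481) = -15953169944673 - 4349481*√4833370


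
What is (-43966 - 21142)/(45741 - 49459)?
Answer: 32554/1859 ≈ 17.512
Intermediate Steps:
(-43966 - 21142)/(45741 - 49459) = -65108/(-3718) = -65108*(-1/3718) = 32554/1859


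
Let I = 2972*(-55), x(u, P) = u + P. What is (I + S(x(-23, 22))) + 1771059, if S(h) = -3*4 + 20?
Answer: 1607607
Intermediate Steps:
x(u, P) = P + u
I = -163460
S(h) = 8 (S(h) = -12 + 20 = 8)
(I + S(x(-23, 22))) + 1771059 = (-163460 + 8) + 1771059 = -163452 + 1771059 = 1607607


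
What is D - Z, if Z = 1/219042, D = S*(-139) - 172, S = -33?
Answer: 967070429/219042 ≈ 4415.0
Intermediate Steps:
D = 4415 (D = -33*(-139) - 172 = 4587 - 172 = 4415)
Z = 1/219042 ≈ 4.5653e-6
D - Z = 4415 - 1*1/219042 = 4415 - 1/219042 = 967070429/219042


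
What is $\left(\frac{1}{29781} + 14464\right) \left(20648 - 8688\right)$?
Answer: $\frac{5151798524600}{29781} \approx 1.7299 \cdot 10^{8}$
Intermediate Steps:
$\left(\frac{1}{29781} + 14464\right) \left(20648 - 8688\right) = \left(\frac{1}{29781} + 14464\right) 11960 = \frac{430752385}{29781} \cdot 11960 = \frac{5151798524600}{29781}$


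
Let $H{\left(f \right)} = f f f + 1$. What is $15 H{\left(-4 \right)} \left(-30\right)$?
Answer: $28350$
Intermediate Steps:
$H{\left(f \right)} = 1 + f^{3}$ ($H{\left(f \right)} = f^{2} f + 1 = f^{3} + 1 = 1 + f^{3}$)
$15 H{\left(-4 \right)} \left(-30\right) = 15 \left(1 + \left(-4\right)^{3}\right) \left(-30\right) = 15 \left(1 - 64\right) \left(-30\right) = 15 \left(-63\right) \left(-30\right) = \left(-945\right) \left(-30\right) = 28350$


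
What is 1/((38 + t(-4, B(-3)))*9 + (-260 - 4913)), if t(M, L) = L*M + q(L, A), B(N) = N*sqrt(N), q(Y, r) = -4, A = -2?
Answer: -4867/23722681 - 108*I*sqrt(3)/23722681 ≈ -0.00020516 - 7.8853e-6*I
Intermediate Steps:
B(N) = N**(3/2)
t(M, L) = -4 + L*M (t(M, L) = L*M - 4 = -4 + L*M)
1/((38 + t(-4, B(-3)))*9 + (-260 - 4913)) = 1/((38 + (-4 + (-3)**(3/2)*(-4)))*9 + (-260 - 4913)) = 1/((38 + (-4 - 3*I*sqrt(3)*(-4)))*9 - 5173) = 1/((38 + (-4 + 12*I*sqrt(3)))*9 - 5173) = 1/((34 + 12*I*sqrt(3))*9 - 5173) = 1/((306 + 108*I*sqrt(3)) - 5173) = 1/(-4867 + 108*I*sqrt(3))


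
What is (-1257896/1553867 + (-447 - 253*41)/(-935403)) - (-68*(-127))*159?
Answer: -285117958219463696/207641693343 ≈ -1.3731e+6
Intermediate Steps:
(-1257896/1553867 + (-447 - 253*41)/(-935403)) - (-68*(-127))*159 = (-1257896*1/1553867 + (-447 - 10373)*(-1/935403)) - 8636*159 = (-1257896/1553867 - 10820*(-1/935403)) - 1*1373124 = (-1257896/1553867 + 10820/935403) - 1373124 = -165689550164/207641693343 - 1373124 = -285117958219463696/207641693343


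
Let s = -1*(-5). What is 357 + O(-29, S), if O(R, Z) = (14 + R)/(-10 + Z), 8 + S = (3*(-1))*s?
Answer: 3932/11 ≈ 357.45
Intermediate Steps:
s = 5
S = -23 (S = -8 + (3*(-1))*5 = -8 - 3*5 = -8 - 15 = -23)
O(R, Z) = (14 + R)/(-10 + Z)
357 + O(-29, S) = 357 + (14 - 29)/(-10 - 23) = 357 - 15/(-33) = 357 - 1/33*(-15) = 357 + 5/11 = 3932/11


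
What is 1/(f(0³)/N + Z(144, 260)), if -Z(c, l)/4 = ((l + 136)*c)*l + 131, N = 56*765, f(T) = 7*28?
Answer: -1530/90737390513 ≈ -1.6862e-8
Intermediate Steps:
f(T) = 196
N = 42840
Z(c, l) = -524 - 4*c*l*(136 + l) (Z(c, l) = -4*(((l + 136)*c)*l + 131) = -4*(((136 + l)*c)*l + 131) = -4*((c*(136 + l))*l + 131) = -4*(c*l*(136 + l) + 131) = -4*(131 + c*l*(136 + l)) = -524 - 4*c*l*(136 + l))
1/(f(0³)/N + Z(144, 260)) = 1/(196/42840 + (-524 - 544*144*260 - 4*144*260²)) = 1/(196*(1/42840) + (-524 - 20367360 - 4*144*67600)) = 1/(7/1530 + (-524 - 20367360 - 38937600)) = 1/(7/1530 - 59305484) = 1/(-90737390513/1530) = -1530/90737390513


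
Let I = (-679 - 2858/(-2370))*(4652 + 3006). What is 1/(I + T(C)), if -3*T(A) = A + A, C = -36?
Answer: -1185/6150769948 ≈ -1.9266e-7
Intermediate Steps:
T(A) = -2*A/3 (T(A) = -(A + A)/3 = -2*A/3)
I = -6150798388/1185 (I = (-679 - 2858*(-1/2370))*7658 = (-679 + 1429/1185)*7658 = -803186/1185*7658 = -6150798388/1185 ≈ -5.1905e+6)
1/(I + T(C)) = 1/(-6150798388/1185 - ⅔*(-36)) = 1/(-6150798388/1185 + 24) = 1/(-6150769948/1185) = -1185/6150769948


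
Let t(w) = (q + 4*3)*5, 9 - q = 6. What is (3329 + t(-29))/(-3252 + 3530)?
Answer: 1702/139 ≈ 12.245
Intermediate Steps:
q = 3 (q = 9 - 1*6 = 9 - 6 = 3)
t(w) = 75 (t(w) = (3 + 4*3)*5 = (3 + 12)*5 = 15*5 = 75)
(3329 + t(-29))/(-3252 + 3530) = (3329 + 75)/(-3252 + 3530) = 3404/278 = 3404*(1/278) = 1702/139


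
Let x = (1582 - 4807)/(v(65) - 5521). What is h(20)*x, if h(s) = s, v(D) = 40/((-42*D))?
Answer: 17608500/1507237 ≈ 11.683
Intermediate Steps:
v(D) = -20/(21*D) (v(D) = 40*(-1/(42*D)) = -20/(21*D))
x = 880425/1507237 (x = (1582 - 4807)/(-20/21/65 - 5521) = -3225/(-20/21*1/65 - 5521) = -3225/(-4/273 - 5521) = -3225/(-1507237/273) = -3225*(-273/1507237) = 880425/1507237 ≈ 0.58413)
h(20)*x = 20*(880425/1507237) = 17608500/1507237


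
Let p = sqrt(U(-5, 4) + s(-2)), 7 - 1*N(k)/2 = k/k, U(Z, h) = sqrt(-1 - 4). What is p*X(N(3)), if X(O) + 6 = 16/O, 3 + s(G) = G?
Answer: -14*sqrt(-5 + I*sqrt(5))/3 ≈ -2.2796 - 10.681*I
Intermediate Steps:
s(G) = -3 + G
U(Z, h) = I*sqrt(5) (U(Z, h) = sqrt(-5) = I*sqrt(5))
N(k) = 12 (N(k) = 14 - 2*k/k = 14 - 2*1 = 14 - 2 = 12)
X(O) = -6 + 16/O
p = sqrt(-5 + I*sqrt(5)) (p = sqrt(I*sqrt(5) + (-3 - 2)) = sqrt(I*sqrt(5) - 5) = sqrt(-5 + I*sqrt(5)) ≈ 0.48848 + 2.2888*I)
p*X(N(3)) = sqrt(-5 + I*sqrt(5))*(-6 + 16/12) = sqrt(-5 + I*sqrt(5))*(-6 + 16*(1/12)) = sqrt(-5 + I*sqrt(5))*(-6 + 4/3) = sqrt(-5 + I*sqrt(5))*(-14/3) = -14*sqrt(-5 + I*sqrt(5))/3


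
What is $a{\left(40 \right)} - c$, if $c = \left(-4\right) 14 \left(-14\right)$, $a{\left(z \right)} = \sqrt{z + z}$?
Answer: $-784 + 4 \sqrt{5} \approx -775.06$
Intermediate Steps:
$a{\left(z \right)} = \sqrt{2} \sqrt{z}$ ($a{\left(z \right)} = \sqrt{2 z} = \sqrt{2} \sqrt{z}$)
$c = 784$ ($c = \left(-56\right) \left(-14\right) = 784$)
$a{\left(40 \right)} - c = \sqrt{2} \sqrt{40} - 784 = \sqrt{2} \cdot 2 \sqrt{10} - 784 = 4 \sqrt{5} - 784 = -784 + 4 \sqrt{5}$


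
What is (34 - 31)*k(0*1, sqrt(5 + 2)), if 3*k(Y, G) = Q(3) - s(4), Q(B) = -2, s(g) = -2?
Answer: 0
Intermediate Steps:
k(Y, G) = 0 (k(Y, G) = (-2 - 1*(-2))/3 = (-2 + 2)/3 = (1/3)*0 = 0)
(34 - 31)*k(0*1, sqrt(5 + 2)) = (34 - 31)*0 = 3*0 = 0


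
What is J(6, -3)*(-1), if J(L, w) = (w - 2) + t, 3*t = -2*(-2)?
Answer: 11/3 ≈ 3.6667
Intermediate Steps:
t = 4/3 (t = (-2*(-2))/3 = (⅓)*4 = 4/3 ≈ 1.3333)
J(L, w) = -⅔ + w (J(L, w) = (w - 2) + 4/3 = (-2 + w) + 4/3 = -⅔ + w)
J(6, -3)*(-1) = (-⅔ - 3)*(-1) = -11/3*(-1) = 11/3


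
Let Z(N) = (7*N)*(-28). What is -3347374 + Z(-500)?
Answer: -3249374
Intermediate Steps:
Z(N) = -196*N
-3347374 + Z(-500) = -3347374 - 196*(-500) = -3347374 + 98000 = -3249374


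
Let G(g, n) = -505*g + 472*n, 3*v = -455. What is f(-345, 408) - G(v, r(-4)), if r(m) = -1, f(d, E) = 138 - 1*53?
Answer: -228104/3 ≈ -76035.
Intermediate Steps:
v = -455/3 (v = (1/3)*(-455) = -455/3 ≈ -151.67)
f(d, E) = 85 (f(d, E) = 138 - 53 = 85)
f(-345, 408) - G(v, r(-4)) = 85 - (-505*(-455/3) + 472*(-1)) = 85 - (229775/3 - 472) = 85 - 1*228359/3 = 85 - 228359/3 = -228104/3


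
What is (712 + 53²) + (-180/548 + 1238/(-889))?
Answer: 428623542/121793 ≈ 3519.3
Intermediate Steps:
(712 + 53²) + (-180/548 + 1238/(-889)) = (712 + 2809) + (-180*1/548 + 1238*(-1/889)) = 3521 + (-45/137 - 1238/889) = 3521 - 209611/121793 = 428623542/121793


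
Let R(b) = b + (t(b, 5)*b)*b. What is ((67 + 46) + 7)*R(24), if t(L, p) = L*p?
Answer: 8297280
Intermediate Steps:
R(b) = b + 5*b³ (R(b) = b + ((b*5)*b)*b = b + ((5*b)*b)*b = b + (5*b²)*b = b + 5*b³)
((67 + 46) + 7)*R(24) = ((67 + 46) + 7)*(24 + 5*24³) = (113 + 7)*(24 + 5*13824) = 120*(24 + 69120) = 120*69144 = 8297280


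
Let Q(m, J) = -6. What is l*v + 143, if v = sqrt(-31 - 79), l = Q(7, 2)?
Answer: 143 - 6*I*sqrt(110) ≈ 143.0 - 62.929*I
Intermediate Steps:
l = -6
v = I*sqrt(110) (v = sqrt(-110) = I*sqrt(110) ≈ 10.488*I)
l*v + 143 = -6*I*sqrt(110) + 143 = 143 - 6*I*sqrt(110)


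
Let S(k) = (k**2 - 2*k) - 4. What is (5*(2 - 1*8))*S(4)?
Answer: -120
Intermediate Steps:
S(k) = -4 + k**2 - 2*k
(5*(2 - 1*8))*S(4) = (5*(2 - 1*8))*(-4 + 4**2 - 2*4) = (5*(2 - 8))*(-4 + 16 - 8) = (5*(-6))*4 = -30*4 = -120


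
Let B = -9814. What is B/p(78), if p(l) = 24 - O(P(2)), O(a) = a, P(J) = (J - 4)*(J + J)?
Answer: -4907/16 ≈ -306.69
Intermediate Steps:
P(J) = 2*J*(-4 + J) (P(J) = (-4 + J)*(2*J) = 2*J*(-4 + J))
p(l) = 32 (p(l) = 24 - 2*2*(-4 + 2) = 24 - 2*2*(-2) = 24 - 1*(-8) = 24 + 8 = 32)
B/p(78) = -9814/32 = -9814*1/32 = -4907/16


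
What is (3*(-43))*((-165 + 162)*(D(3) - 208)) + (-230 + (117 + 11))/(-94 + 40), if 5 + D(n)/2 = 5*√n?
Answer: -759277/9 + 3870*√3 ≈ -77661.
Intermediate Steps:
D(n) = -10 + 10*√n (D(n) = -10 + 2*(5*√n) = -10 + 10*√n)
(3*(-43))*((-165 + 162)*(D(3) - 208)) + (-230 + (117 + 11))/(-94 + 40) = (3*(-43))*((-165 + 162)*((-10 + 10*√3) - 208)) + (-230 + (117 + 11))/(-94 + 40) = -(-387)*(-218 + 10*√3) + (-230 + 128)/(-54) = -129*(654 - 30*√3) - 102*(-1/54) = (-84366 + 3870*√3) + 17/9 = -759277/9 + 3870*√3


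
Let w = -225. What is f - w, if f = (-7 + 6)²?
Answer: 226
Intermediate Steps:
f = 1 (f = (-1)² = 1)
f - w = 1 - 1*(-225) = 1 + 225 = 226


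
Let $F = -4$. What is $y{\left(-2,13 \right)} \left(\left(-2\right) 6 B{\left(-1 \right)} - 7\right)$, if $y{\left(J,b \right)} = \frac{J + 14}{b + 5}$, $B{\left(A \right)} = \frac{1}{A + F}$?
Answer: $- \frac{46}{15} \approx -3.0667$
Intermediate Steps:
$B{\left(A \right)} = \frac{1}{-4 + A}$ ($B{\left(A \right)} = \frac{1}{A - 4} = \frac{1}{-4 + A}$)
$y{\left(J,b \right)} = \frac{14 + J}{5 + b}$
$y{\left(-2,13 \right)} \left(\left(-2\right) 6 B{\left(-1 \right)} - 7\right) = \frac{14 - 2}{5 + 13} \left(\frac{\left(-2\right) 6}{-4 - 1} - 7\right) = \frac{1}{18} \cdot 12 \left(- \frac{12}{-5} - 7\right) = \frac{1}{18} \cdot 12 \left(\left(-12\right) \left(- \frac{1}{5}\right) - 7\right) = \frac{2 \left(\frac{12}{5} - 7\right)}{3} = \frac{2}{3} \left(- \frac{23}{5}\right) = - \frac{46}{15}$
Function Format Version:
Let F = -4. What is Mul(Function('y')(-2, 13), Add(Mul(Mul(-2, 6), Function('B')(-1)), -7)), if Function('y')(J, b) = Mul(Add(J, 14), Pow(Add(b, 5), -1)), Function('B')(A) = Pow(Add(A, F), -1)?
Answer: Rational(-46, 15) ≈ -3.0667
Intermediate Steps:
Function('B')(A) = Pow(Add(-4, A), -1) (Function('B')(A) = Pow(Add(A, -4), -1) = Pow(Add(-4, A), -1))
Function('y')(J, b) = Mul(Pow(Add(5, b), -1), Add(14, J)) (Function('y')(J, b) = Mul(Add(14, J), Pow(Add(5, b), -1)) = Mul(Pow(Add(5, b), -1), Add(14, J)))
Mul(Function('y')(-2, 13), Add(Mul(Mul(-2, 6), Function('B')(-1)), -7)) = Mul(Mul(Pow(Add(5, 13), -1), Add(14, -2)), Add(Mul(Mul(-2, 6), Pow(Add(-4, -1), -1)), -7)) = Mul(Mul(Pow(18, -1), 12), Add(Mul(-12, Pow(-5, -1)), -7)) = Mul(Mul(Rational(1, 18), 12), Add(Mul(-12, Rational(-1, 5)), -7)) = Mul(Rational(2, 3), Add(Rational(12, 5), -7)) = Mul(Rational(2, 3), Rational(-23, 5)) = Rational(-46, 15)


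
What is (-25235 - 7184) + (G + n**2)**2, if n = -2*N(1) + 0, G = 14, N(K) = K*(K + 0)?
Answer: -32095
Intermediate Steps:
N(K) = K**2 (N(K) = K*K = K**2)
n = -2 (n = -2*1**2 + 0 = -2*1 + 0 = -2 + 0 = -2)
(-25235 - 7184) + (G + n**2)**2 = (-25235 - 7184) + (14 + (-2)**2)**2 = -32419 + (14 + 4)**2 = -32419 + 18**2 = -32419 + 324 = -32095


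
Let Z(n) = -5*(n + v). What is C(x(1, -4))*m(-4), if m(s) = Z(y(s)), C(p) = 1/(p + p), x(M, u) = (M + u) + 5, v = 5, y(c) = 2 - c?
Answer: -55/4 ≈ -13.750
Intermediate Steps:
x(M, u) = 5 + M + u
C(p) = 1/(2*p)
Z(n) = -25 - 5*n (Z(n) = -5*(n + 5) = -5*(5 + n) = -25 - 5*n)
m(s) = -35 + 5*s (m(s) = -25 - 5*(2 - s) = -25 + (-10 + 5*s) = -35 + 5*s)
C(x(1, -4))*m(-4) = (1/(2*(5 + 1 - 4)))*(-35 + 5*(-4)) = ((1/2)/2)*(-35 - 20) = ((1/2)*(1/2))*(-55) = (1/4)*(-55) = -55/4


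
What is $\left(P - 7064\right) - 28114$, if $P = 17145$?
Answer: $-18033$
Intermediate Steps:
$\left(P - 7064\right) - 28114 = \left(17145 - 7064\right) - 28114 = 10081 - 28114 = -18033$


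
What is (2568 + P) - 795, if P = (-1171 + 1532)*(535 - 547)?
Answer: -2559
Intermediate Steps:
P = -4332 (P = 361*(-12) = -4332)
(2568 + P) - 795 = (2568 - 4332) - 795 = -1764 - 795 = -2559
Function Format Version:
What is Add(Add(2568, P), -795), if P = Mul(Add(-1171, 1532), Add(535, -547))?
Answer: -2559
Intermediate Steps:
P = -4332 (P = Mul(361, -12) = -4332)
Add(Add(2568, P), -795) = Add(Add(2568, -4332), -795) = Add(-1764, -795) = -2559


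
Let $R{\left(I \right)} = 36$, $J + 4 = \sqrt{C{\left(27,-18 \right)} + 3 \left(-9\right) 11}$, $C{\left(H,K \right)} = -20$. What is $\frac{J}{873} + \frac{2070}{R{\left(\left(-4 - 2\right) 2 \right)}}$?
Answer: $\frac{100387}{1746} + \frac{i \sqrt{317}}{873} \approx 57.495 + 0.020395 i$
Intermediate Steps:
$J = -4 + i \sqrt{317}$ ($J = -4 + \sqrt{-20 + 3 \left(-9\right) 11} = -4 + \sqrt{-20 - 297} = -4 + \sqrt{-317} = -4 + i \sqrt{317} \approx -4.0 + 17.805 i$)
$\frac{J}{873} + \frac{2070}{R{\left(\left(-4 - 2\right) 2 \right)}} = \frac{-4 + i \sqrt{317}}{873} + \frac{2070}{36} = \left(-4 + i \sqrt{317}\right) \frac{1}{873} + 2070 \cdot \frac{1}{36} = \left(- \frac{4}{873} + \frac{i \sqrt{317}}{873}\right) + \frac{115}{2} = \frac{100387}{1746} + \frac{i \sqrt{317}}{873}$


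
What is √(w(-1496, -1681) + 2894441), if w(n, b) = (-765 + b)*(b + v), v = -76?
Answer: √7192063 ≈ 2681.8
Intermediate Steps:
w(n, b) = (-765 + b)*(-76 + b) (w(n, b) = (-765 + b)*(b - 76) = (-765 + b)*(-76 + b))
√(w(-1496, -1681) + 2894441) = √((58140 + (-1681)² - 841*(-1681)) + 2894441) = √((58140 + 2825761 + 1413721) + 2894441) = √(4297622 + 2894441) = √7192063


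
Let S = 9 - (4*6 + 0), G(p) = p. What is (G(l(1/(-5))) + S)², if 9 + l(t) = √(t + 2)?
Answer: 2889/5 - 144*√5/5 ≈ 513.40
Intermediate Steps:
l(t) = -9 + √(2 + t) (l(t) = -9 + √(t + 2) = -9 + √(2 + t))
S = -15 (S = 9 - (24 + 0) = 9 - 1*24 = 9 - 24 = -15)
(G(l(1/(-5))) + S)² = ((-9 + √(2 + 1/(-5))) - 15)² = ((-9 + √(2 - ⅕)) - 15)² = ((-9 + √(9/5)) - 15)² = ((-9 + 3*√5/5) - 15)² = (-24 + 3*√5/5)²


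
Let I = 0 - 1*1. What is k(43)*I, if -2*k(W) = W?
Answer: 43/2 ≈ 21.500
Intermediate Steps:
k(W) = -W/2
I = -1 (I = 0 - 1 = -1)
k(43)*I = -½*43*(-1) = -43/2*(-1) = 43/2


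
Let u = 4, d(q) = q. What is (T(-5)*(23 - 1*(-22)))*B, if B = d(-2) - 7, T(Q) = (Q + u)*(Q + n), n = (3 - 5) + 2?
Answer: -2025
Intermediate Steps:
n = 0 (n = -2 + 2 = 0)
T(Q) = Q*(4 + Q) (T(Q) = (Q + 4)*(Q + 0) = (4 + Q)*Q = Q*(4 + Q))
B = -9 (B = -2 - 7 = -9)
(T(-5)*(23 - 1*(-22)))*B = ((-5*(4 - 5))*(23 - 1*(-22)))*(-9) = ((-5*(-1))*(23 + 22))*(-9) = (5*45)*(-9) = 225*(-9) = -2025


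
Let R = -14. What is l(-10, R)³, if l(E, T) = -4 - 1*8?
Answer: -1728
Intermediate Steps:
l(E, T) = -12 (l(E, T) = -4 - 8 = -12)
l(-10, R)³ = (-12)³ = -1728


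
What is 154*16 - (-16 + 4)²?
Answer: 2320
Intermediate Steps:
154*16 - (-16 + 4)² = 2464 - 1*(-12)² = 2464 - 1*144 = 2464 - 144 = 2320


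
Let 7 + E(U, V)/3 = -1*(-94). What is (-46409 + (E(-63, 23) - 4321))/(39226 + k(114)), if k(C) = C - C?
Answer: -50469/39226 ≈ -1.2866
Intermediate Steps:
E(U, V) = 261 (E(U, V) = -21 + 3*(-1*(-94)) = -21 + 3*94 = -21 + 282 = 261)
k(C) = 0
(-46409 + (E(-63, 23) - 4321))/(39226 + k(114)) = (-46409 + (261 - 4321))/(39226 + 0) = (-46409 - 4060)/39226 = -50469*1/39226 = -50469/39226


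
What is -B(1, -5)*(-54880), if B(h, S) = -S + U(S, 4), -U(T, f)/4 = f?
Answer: -603680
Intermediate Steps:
U(T, f) = -4*f
B(h, S) = -16 - S (B(h, S) = -S - 4*4 = -S - 16 = -16 - S)
-B(1, -5)*(-54880) = -(-16 - 1*(-5))*(-54880) = -(-16 + 5)*(-54880) = -(-11)*(-54880) = -1*603680 = -603680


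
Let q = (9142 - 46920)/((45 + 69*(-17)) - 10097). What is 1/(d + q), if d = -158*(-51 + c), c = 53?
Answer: -11225/3509322 ≈ -0.0031986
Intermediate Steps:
d = -316 (d = -158*(-51 + 53) = -158*2 = -316)
q = 37778/11225 (q = -37778/((45 - 1173) - 10097) = -37778/(-1128 - 10097) = -37778/(-11225) = -37778*(-1/11225) = 37778/11225 ≈ 3.3655)
1/(d + q) = 1/(-316 + 37778/11225) = 1/(-3509322/11225) = -11225/3509322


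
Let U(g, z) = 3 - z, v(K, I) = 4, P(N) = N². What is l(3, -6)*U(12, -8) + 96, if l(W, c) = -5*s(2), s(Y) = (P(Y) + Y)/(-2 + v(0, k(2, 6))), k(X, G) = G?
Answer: -69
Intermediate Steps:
s(Y) = Y/2 + Y²/2 (s(Y) = (Y² + Y)/(-2 + 4) = (Y + Y²)/2 = (Y + Y²)*(½) = Y/2 + Y²/2)
l(W, c) = -15 (l(W, c) = -5*2*(1 + 2)/2 = -5*2*3/2 = -5*3 = -15)
l(3, -6)*U(12, -8) + 96 = -15*(3 - 1*(-8)) + 96 = -15*(3 + 8) + 96 = -15*11 + 96 = -165 + 96 = -69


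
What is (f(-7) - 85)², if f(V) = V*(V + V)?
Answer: 169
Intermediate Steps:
f(V) = 2*V² (f(V) = V*(2*V) = 2*V²)
(f(-7) - 85)² = (2*(-7)² - 85)² = (2*49 - 85)² = (98 - 85)² = 13² = 169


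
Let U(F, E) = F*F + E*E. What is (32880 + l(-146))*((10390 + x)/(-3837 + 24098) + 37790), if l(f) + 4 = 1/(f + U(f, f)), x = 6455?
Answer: 1069478701113100795/860808846 ≈ 1.2424e+9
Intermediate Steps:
U(F, E) = E² + F² (U(F, E) = F² + E² = E² + F²)
l(f) = -4 + 1/(f + 2*f²) (l(f) = -4 + 1/(f + (f² + f²)) = -4 + 1/(f + 2*f²))
(32880 + l(-146))*((10390 + x)/(-3837 + 24098) + 37790) = (32880 + (1 - 8*(-146)² - 4*(-146))/((-146)*(1 + 2*(-146))))*((10390 + 6455)/(-3837 + 24098) + 37790) = (32880 - (1 - 8*21316 + 584)/(146*(1 - 292)))*(16845/20261 + 37790) = (32880 - 1/146*(1 - 170528 + 584)/(-291))*(16845*(1/20261) + 37790) = (32880 - 1/146*(-1/291)*(-169943))*(16845/20261 + 37790) = (32880 - 169943/42486)*(765680035/20261) = (1396769737/42486)*(765680035/20261) = 1069478701113100795/860808846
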